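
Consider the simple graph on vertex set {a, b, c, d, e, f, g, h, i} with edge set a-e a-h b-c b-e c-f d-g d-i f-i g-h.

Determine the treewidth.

2

A width-2 tree decomposition is:
Bags: B1 = {b, c, f}  B2 = {b, f, i}  B3 = {b, d, i}  B4 = {b, d, g}  B5 = {b, g, h}  B6 = {a, b, h}  B7 = {a, b, e}
Tree: B1–B2, B2–B3, B3–B4, B4–B5, B5–B6, B6–B7
Each bag holds 3 vertices, so the decomposition has width 2, which upper-bounds the treewidth. Since b–c–f–i–d–g–h–a–e–b is a cycle in G, G is not acyclic. Forests are exactly the graphs of treewidth ≤ 1, so tw(G) ≥ 2. The upper and lower bounds meet at 2, so that is the treewidth.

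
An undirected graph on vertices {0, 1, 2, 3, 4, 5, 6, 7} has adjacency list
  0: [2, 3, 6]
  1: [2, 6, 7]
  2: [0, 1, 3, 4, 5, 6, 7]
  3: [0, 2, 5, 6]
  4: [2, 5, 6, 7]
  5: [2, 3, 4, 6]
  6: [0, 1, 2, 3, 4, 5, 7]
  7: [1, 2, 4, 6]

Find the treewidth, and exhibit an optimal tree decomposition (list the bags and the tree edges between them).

Every bag has size at most 4, so the width is 4 − 1 = 3 and tw(G) ≤ 3. Conversely, {1, 2, 6, 7} is a clique of size 4, and the vertices of any clique must share a bag in every tree decomposition; so some bag has ≥ 4 vertices and tw(G) ≥ 3. Combining the bounds, tw(G) = 3.

Treewidth 3.
Bags: B1 = {2, 4, 6, 7}  B2 = {1, 2, 6, 7}  B3 = {2, 4, 5, 6}  B4 = {2, 3, 5, 6}  B5 = {0, 2, 3, 6}
Tree: B1–B2, B1–B3, B3–B4, B4–B5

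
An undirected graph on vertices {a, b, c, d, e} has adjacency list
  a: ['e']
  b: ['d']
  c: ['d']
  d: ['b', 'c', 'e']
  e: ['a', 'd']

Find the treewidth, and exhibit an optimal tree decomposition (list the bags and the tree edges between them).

Treewidth 1.
Bags: B1 = {b, d}  B2 = {d, e}  B3 = {a, e}  B4 = {c, d}
Tree: B1–B2, B2–B3, B1–B4

The largest bag has 2 vertices, giving width 1; this decomposition certifies tw(G) ≤ 1. Since G has at least one edge (e.g. b–d), it is not an edgeless graph, so tw(G) ≥ 1. Combining the bounds, tw(G) = 1.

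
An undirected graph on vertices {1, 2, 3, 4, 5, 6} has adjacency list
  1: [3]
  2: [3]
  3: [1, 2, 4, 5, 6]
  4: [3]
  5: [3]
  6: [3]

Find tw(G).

A width-1 tree decomposition is:
Bags: B1 = {3, 4}  B2 = {3, 6}  B3 = {1, 3}  B4 = {2, 3}  B5 = {3, 5}
Tree: B1–B2, B2–B3, B3–B4, B3–B5
Each bag holds 2 vertices, so the decomposition has width 1, which upper-bounds the treewidth. Any graph with an edge has treewidth ≥ 1, and G has the edge 3–4. Hence tw(G) = 1 exactly.

1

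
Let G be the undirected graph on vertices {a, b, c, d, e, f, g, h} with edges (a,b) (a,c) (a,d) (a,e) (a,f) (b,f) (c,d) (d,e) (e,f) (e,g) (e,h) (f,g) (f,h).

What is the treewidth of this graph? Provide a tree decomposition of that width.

The largest bag has 3 vertices, giving width 2; this decomposition certifies tw(G) ≤ 2. For the lower bound, the 3 vertices {a, d, e} are pairwise adjacent, and any tree decomposition puts a clique entirely inside one bag — forcing width ≥ 2. The upper and lower bounds meet at 2, so that is the treewidth.

Treewidth 2.
One such decomposition:
Bags: B1 = {a, e, f}  B2 = {a, b, f}  B3 = {e, f, h}  B4 = {a, d, e}  B5 = {e, f, g}  B6 = {a, c, d}
Tree: B1–B2, B1–B3, B1–B4, B3–B5, B4–B6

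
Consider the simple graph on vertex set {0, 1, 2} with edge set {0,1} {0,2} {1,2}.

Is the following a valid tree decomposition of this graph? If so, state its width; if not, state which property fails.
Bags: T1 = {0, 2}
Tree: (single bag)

A tree decomposition must satisfy three properties: every vertex lies in some bag; for every edge, both endpoints lie together in some bag; and for every vertex, the bags containing it form a connected subtree. Here vertex 1 appears in no bag, so the decomposition is invalid.

No — vertex 1 appears in no bag.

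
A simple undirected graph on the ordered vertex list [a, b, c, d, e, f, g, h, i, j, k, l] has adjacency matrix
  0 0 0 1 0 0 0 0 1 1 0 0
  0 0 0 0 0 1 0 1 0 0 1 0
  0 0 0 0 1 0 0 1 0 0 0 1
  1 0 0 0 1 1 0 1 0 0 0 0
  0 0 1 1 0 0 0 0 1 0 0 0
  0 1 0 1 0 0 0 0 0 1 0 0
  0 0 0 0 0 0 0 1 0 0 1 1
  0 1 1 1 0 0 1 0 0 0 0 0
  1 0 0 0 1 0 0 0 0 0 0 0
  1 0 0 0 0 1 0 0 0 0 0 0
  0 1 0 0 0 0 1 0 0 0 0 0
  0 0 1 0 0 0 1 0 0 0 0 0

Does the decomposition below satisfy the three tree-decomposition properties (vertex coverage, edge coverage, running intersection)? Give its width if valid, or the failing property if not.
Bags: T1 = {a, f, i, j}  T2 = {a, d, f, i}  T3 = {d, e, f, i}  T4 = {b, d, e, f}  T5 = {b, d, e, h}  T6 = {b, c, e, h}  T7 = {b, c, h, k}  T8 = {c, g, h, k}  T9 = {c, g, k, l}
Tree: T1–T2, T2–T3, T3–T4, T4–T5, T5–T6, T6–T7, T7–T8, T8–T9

Yes; width 3.

Vertex coverage: the bags together contain {a, b, c, d, e, f, g, h, i, j, k, l}, the full vertex set. Edge coverage: each edge of G has both endpoints in at least one bag. Running intersection: for every vertex, the bags containing it form a connected subtree. All three properties hold, so this is a valid tree decomposition of width max|bag| − 1 = 3, and hence tw(G) ≤ 3.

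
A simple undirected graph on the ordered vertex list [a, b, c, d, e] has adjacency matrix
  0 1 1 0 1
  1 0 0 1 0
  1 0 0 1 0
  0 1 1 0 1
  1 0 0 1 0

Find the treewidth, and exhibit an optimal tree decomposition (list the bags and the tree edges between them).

The largest bag has 3 vertices, giving width 2; this decomposition certifies tw(G) ≤ 2. The edges b–a–e–d–b form a cycle, so G is not a tree and its treewidth is at least 2. The upper and lower bounds meet at 2, so that is the treewidth.

Treewidth 2.
One such decomposition:
Bags: B1 = {a, b, d}  B2 = {a, d, e}  B3 = {a, c, d}
Tree: B1–B2, B2–B3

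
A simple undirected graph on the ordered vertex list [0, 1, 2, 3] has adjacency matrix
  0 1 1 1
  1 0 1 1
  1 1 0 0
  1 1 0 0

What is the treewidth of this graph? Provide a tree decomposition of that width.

Every bag has size at most 3, so the width is 3 − 1 = 2 and tw(G) ≤ 2. On the other hand G contains the 3-clique {0, 1, 2}. A clique must lie in a single bag of any decomposition, so no decomposition can have width below 2. Hence tw(G) = 2 exactly.

Treewidth 2.
One optimal decomposition is:
Bags: B1 = {0, 1, 3}  B2 = {0, 1, 2}
Tree: B1–B2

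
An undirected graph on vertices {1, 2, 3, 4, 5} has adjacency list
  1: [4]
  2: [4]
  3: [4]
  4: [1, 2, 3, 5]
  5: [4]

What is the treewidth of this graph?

A width-1 tree decomposition is:
Bags: B1 = {2, 4}  B2 = {4, 5}  B3 = {1, 4}  B4 = {3, 4}
Tree: B1–B2, B1–B3, B1–B4
The largest bag has 2 vertices, giving width 1; this decomposition certifies tw(G) ≤ 1. Any graph with an edge has treewidth ≥ 1, and G has the edge 2–4. The upper and lower bounds meet at 1, so that is the treewidth.

1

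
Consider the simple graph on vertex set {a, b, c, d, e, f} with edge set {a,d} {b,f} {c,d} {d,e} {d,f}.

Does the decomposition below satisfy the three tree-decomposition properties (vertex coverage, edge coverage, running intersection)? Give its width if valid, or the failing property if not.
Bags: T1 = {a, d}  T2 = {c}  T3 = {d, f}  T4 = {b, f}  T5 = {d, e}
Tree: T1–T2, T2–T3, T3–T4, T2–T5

No — edge (d,c) lies in no bag.

A tree decomposition must satisfy three properties: every vertex lies in some bag; for every edge, both endpoints lie together in some bag; and for every vertex, the bags containing it form a connected subtree. Here edge (d,c) lies in no bag, so the decomposition is invalid.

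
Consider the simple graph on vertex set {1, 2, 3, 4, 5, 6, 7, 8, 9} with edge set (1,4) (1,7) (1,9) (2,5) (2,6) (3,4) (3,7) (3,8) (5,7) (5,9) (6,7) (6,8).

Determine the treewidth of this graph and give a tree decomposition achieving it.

Treewidth 3.
Bags: B1 = {2, 5, 6, 9}  B2 = {5, 6, 7, 9}  B3 = {1, 6, 7, 9}  B4 = {1, 6, 7, 8}  B5 = {1, 3, 7, 8}  B6 = {1, 3, 4, 8}
Tree: B1–B2, B2–B3, B3–B4, B4–B5, B5–B6

Every bag has size at most 4, so the width is 4 − 1 = 3 and tw(G) ≤ 3. For the lower bound: the 4 vertex sets {2,5,9}, {6}, {7}, {1,3,4,8} are disjoint, each induces a connected subgraph, and every pair is joined by at least one edge of G. Contracting each set to a single vertex therefore yields K_{4} as a minor, and since treewidth is minor-monotone, tw(G) ≥ tw(K_{4}) = 3. Therefore the treewidth is 3.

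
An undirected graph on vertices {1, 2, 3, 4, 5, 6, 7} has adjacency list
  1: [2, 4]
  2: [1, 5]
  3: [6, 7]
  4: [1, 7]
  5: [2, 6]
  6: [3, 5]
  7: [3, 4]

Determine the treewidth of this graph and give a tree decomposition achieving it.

Treewidth 2.
One such decomposition:
Bags: B1 = {1, 2, 4}  B2 = {2, 4, 7}  B3 = {2, 3, 7}  B4 = {2, 3, 6}  B5 = {2, 5, 6}
Tree: B1–B2, B2–B3, B3–B4, B4–B5

Each bag holds 3 vertices, so the decomposition has width 2, which upper-bounds the treewidth. For the lower bound, G contains the cycle 2–1–4–7–3–6–5–2, so G is not a forest; only forests have treewidth ≤ 1, hence tw(G) ≥ 2. Combining the bounds, tw(G) = 2.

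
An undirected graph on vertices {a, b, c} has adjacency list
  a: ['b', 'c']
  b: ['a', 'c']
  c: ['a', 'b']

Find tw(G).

A width-2 tree decomposition is:
Bags: B1 = {a, b, c}
Tree: (single bag)
With just one bag of size 3, the width is 3 − 1 = 2, so tw(G) ≤ 2. For the lower bound, the 3 vertices {a, b, c} are pairwise adjacent, and any tree decomposition puts a clique entirely inside one bag — forcing width ≥ 2. Therefore the treewidth is 2.

2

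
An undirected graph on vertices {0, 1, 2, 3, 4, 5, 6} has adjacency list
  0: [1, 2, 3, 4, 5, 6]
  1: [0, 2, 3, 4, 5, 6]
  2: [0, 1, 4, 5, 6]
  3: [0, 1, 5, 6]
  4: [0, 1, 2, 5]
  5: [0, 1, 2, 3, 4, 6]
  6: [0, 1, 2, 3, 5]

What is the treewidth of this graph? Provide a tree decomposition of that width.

Treewidth 4.
One such decomposition:
Bags: B1 = {0, 1, 2, 4, 5}  B2 = {0, 1, 2, 5, 6}  B3 = {0, 1, 3, 5, 6}
Tree: B1–B2, B2–B3

Each bag holds 5 vertices, so the decomposition has width 4, which upper-bounds the treewidth. On the other hand G contains the 5-clique {0, 1, 2, 4, 5}. A clique must lie in a single bag of any decomposition, so no decomposition can have width below 4. Combining the bounds, tw(G) = 4.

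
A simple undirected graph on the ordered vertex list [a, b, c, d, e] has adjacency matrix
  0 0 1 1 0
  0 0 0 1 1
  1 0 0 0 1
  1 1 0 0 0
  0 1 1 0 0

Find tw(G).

A width-2 tree decomposition is:
Bags: B1 = {a, b, d}  B2 = {a, b, e}  B3 = {a, c, e}
Tree: B1–B2, B2–B3
The largest bag has 3 vertices, giving width 2; this decomposition certifies tw(G) ≤ 2. The edges a–d–b–e–c–a form a cycle, so G is not a tree and its treewidth is at least 2. The upper and lower bounds meet at 2, so that is the treewidth.

2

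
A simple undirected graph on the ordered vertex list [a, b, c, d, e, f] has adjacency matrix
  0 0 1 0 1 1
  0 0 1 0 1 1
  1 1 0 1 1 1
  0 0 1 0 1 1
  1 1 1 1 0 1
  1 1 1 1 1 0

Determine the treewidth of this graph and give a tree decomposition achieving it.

Treewidth 3.
One optimal decomposition is:
Bags: B1 = {c, d, e, f}  B2 = {b, c, e, f}  B3 = {a, c, e, f}
Tree: B1–B2, B2–B3

Every bag has size at most 4, so the width is 4 − 1 = 3 and tw(G) ≤ 3. For the lower bound, the 4 vertices {c, d, e, f} are pairwise adjacent, and any tree decomposition puts a clique entirely inside one bag — forcing width ≥ 3. The upper and lower bounds meet at 3, so that is the treewidth.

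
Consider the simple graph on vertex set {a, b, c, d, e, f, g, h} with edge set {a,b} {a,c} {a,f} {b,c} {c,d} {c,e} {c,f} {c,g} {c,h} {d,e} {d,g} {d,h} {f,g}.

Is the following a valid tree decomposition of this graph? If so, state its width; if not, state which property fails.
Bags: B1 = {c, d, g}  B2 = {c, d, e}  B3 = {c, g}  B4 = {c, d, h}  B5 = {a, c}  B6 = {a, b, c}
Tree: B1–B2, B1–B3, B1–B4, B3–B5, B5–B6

A tree decomposition must satisfy three properties: every vertex lies in some bag; for every edge, both endpoints lie together in some bag; and for every vertex, the bags containing it form a connected subtree. Here vertex f appears in no bag, so the decomposition is invalid.

No — vertex f appears in no bag.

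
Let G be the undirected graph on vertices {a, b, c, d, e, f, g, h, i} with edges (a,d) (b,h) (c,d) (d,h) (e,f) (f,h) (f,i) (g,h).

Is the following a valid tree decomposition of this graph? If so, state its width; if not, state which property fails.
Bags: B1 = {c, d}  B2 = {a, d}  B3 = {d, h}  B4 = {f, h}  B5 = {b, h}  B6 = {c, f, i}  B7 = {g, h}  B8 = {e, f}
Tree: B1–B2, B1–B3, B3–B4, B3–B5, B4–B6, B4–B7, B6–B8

No — bags containing vertex c are not connected in the tree.

A tree decomposition must satisfy three properties: every vertex lies in some bag; for every edge, both endpoints lie together in some bag; and for every vertex, the bags containing it form a connected subtree. Here bags containing vertex c are not connected in the tree, so the decomposition is invalid.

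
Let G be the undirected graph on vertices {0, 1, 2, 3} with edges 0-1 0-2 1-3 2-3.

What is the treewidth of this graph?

2

A width-2 tree decomposition is:
Bags: B1 = {0, 1, 2}  B2 = {1, 2, 3}
Tree: B1–B2
Each bag holds 3 vertices, so the decomposition has width 2, which upper-bounds the treewidth. For the lower bound, G contains the cycle 1–0–2–3–1, so G is not a forest; only forests have treewidth ≤ 1, hence tw(G) ≥ 2. Combining the bounds, tw(G) = 2.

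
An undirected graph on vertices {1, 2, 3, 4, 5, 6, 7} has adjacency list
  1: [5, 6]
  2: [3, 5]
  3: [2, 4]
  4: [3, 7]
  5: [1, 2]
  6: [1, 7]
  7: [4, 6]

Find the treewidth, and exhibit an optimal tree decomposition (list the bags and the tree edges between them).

Treewidth 2.
Bags: B1 = {1, 2, 5}  B2 = {1, 2, 3}  B3 = {1, 3, 4}  B4 = {1, 4, 7}  B5 = {1, 6, 7}
Tree: B1–B2, B2–B3, B3–B4, B4–B5

Each bag holds 3 vertices, so the decomposition has width 2, which upper-bounds the treewidth. Since 1–5–2–3–4–7–6–1 is a cycle in G, G is not acyclic. Forests are exactly the graphs of treewidth ≤ 1, so tw(G) ≥ 2. Hence tw(G) = 2 exactly.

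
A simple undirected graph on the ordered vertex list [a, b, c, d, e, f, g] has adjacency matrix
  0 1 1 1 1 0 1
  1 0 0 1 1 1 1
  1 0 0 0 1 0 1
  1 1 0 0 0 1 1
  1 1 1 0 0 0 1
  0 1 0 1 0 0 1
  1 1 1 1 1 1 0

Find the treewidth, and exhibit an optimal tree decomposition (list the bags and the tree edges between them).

The largest bag has 4 vertices, giving width 3; this decomposition certifies tw(G) ≤ 3. On the other hand G contains the 4-clique {a, c, e, g}. A clique must lie in a single bag of any decomposition, so no decomposition can have width below 3. Therefore the treewidth is 3.

Treewidth 3.
One optimal decomposition is:
Bags: B1 = {a, b, e, g}  B2 = {a, b, d, g}  B3 = {b, d, f, g}  B4 = {a, c, e, g}
Tree: B1–B2, B2–B3, B1–B4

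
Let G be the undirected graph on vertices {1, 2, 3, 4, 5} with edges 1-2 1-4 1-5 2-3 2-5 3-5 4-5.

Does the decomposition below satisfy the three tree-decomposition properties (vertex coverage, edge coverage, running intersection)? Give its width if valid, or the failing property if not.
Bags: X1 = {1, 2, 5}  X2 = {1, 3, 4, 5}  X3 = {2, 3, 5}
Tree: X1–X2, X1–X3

A tree decomposition must satisfy three properties: every vertex lies in some bag; for every edge, both endpoints lie together in some bag; and for every vertex, the bags containing it form a connected subtree. Here bags containing vertex 3 are not connected in the tree, so the decomposition is invalid.

No — bags containing vertex 3 are not connected in the tree.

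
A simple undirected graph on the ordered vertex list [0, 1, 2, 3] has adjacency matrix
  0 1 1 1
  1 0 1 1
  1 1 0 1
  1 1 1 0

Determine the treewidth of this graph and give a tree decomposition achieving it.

A single bag containing all 4 vertices is trivially a valid decomposition of width 3. Conversely, {0, 1, 2, 3} is a clique of size 4, and the vertices of any clique must share a bag in every tree decomposition; so some bag has ≥ 4 vertices and tw(G) ≥ 3. The upper and lower bounds meet at 3, so that is the treewidth.

Treewidth 3.
One optimal decomposition is:
Bags: B1 = {0, 1, 2, 3}
Tree: (single bag)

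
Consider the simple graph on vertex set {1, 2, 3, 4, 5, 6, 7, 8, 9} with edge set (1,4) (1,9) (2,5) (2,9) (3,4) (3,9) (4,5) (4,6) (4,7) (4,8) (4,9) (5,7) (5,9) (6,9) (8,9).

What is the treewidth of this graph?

2

A width-2 tree decomposition is:
Bags: B1 = {3, 4, 9}  B2 = {4, 5, 9}  B3 = {4, 5, 7}  B4 = {1, 4, 9}  B5 = {4, 6, 9}  B6 = {2, 5, 9}  B7 = {4, 8, 9}
Tree: B1–B2, B2–B3, B1–B4, B2–B5, B2–B6, B5–B7
Every bag has size at most 3, so the width is 3 − 1 = 2 and tw(G) ≤ 2. Conversely, {2, 5, 9} is a clique of size 3, and the vertices of any clique must share a bag in every tree decomposition; so some bag has ≥ 3 vertices and tw(G) ≥ 2. The upper and lower bounds meet at 2, so that is the treewidth.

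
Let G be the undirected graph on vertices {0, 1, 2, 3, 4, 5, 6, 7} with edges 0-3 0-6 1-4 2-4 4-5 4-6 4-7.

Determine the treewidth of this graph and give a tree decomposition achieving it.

Every bag has size at most 2, so the width is 2 − 1 = 1 and tw(G) ≤ 1. G has an edge, so its treewidth is at least 1. The upper and lower bounds meet at 1, so that is the treewidth.

Treewidth 1.
Bags: B1 = {4, 6}  B2 = {4, 5}  B3 = {2, 4}  B4 = {4, 7}  B5 = {0, 6}  B6 = {0, 3}  B7 = {1, 4}
Tree: B1–B2, B2–B3, B1–B4, B1–B5, B5–B6, B3–B7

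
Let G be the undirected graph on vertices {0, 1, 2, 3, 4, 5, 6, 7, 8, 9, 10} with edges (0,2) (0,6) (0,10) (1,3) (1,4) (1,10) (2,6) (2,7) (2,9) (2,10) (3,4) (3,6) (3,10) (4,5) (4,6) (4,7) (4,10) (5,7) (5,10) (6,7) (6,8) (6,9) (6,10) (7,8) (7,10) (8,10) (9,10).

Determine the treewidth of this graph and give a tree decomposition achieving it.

Each bag holds 4 vertices, so the decomposition has width 3, which upper-bounds the treewidth. Conversely, {1, 3, 4, 10} is a clique of size 4, and the vertices of any clique must share a bag in every tree decomposition; so some bag has ≥ 4 vertices and tw(G) ≥ 3. Combining the bounds, tw(G) = 3.

Treewidth 3.
One optimal decomposition is:
Bags: B1 = {3, 4, 6, 10}  B2 = {4, 6, 7, 10}  B3 = {1, 3, 4, 10}  B4 = {6, 7, 8, 10}  B5 = {2, 6, 7, 10}  B6 = {0, 2, 6, 10}  B7 = {4, 5, 7, 10}  B8 = {2, 6, 9, 10}
Tree: B1–B2, B1–B3, B2–B4, B4–B5, B5–B6, B2–B7, B5–B8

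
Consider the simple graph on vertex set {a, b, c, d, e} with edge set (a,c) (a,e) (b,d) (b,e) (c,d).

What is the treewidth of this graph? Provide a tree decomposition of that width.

The largest bag has 3 vertices, giving width 2; this decomposition certifies tw(G) ≤ 2. Since b–d–c–a–e–b is a cycle in G, G is not acyclic. Forests are exactly the graphs of treewidth ≤ 1, so tw(G) ≥ 2. Hence tw(G) = 2 exactly.

Treewidth 2.
One such decomposition:
Bags: B1 = {b, c, d}  B2 = {a, b, c}  B3 = {a, b, e}
Tree: B1–B2, B2–B3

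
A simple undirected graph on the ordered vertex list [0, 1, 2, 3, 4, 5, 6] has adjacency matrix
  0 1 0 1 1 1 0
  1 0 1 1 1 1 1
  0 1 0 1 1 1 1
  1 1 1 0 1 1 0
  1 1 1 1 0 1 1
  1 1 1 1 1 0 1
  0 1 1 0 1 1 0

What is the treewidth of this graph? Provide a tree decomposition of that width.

Every bag has size at most 5, so the width is 5 − 1 = 4 and tw(G) ≤ 4. Conversely, {0, 1, 3, 4, 5} is a clique of size 5, and the vertices of any clique must share a bag in every tree decomposition; so some bag has ≥ 5 vertices and tw(G) ≥ 4. Combining the bounds, tw(G) = 4.

Treewidth 4.
Bags: B1 = {1, 2, 3, 4, 5}  B2 = {0, 1, 3, 4, 5}  B3 = {1, 2, 4, 5, 6}
Tree: B1–B2, B1–B3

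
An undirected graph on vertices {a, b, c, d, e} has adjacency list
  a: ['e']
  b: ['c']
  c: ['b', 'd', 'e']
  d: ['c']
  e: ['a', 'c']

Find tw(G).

1

A width-1 tree decomposition is:
Bags: B1 = {c, d}  B2 = {c, e}  B3 = {a, e}  B4 = {b, c}
Tree: B1–B2, B2–B3, B1–B4
Each bag holds 2 vertices, so the decomposition has width 1, which upper-bounds the treewidth. Since G has at least one edge (e.g. d–c), it is not an edgeless graph, so tw(G) ≥ 1. The upper and lower bounds meet at 1, so that is the treewidth.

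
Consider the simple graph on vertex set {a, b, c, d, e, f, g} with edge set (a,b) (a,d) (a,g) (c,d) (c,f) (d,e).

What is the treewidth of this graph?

1

A width-1 tree decomposition is:
Bags: B1 = {a, b}  B2 = {a, d}  B3 = {c, d}  B4 = {d, e}  B5 = {a, g}  B6 = {c, f}
Tree: B1–B2, B2–B3, B3–B4, B1–B5, B3–B6
The largest bag has 2 vertices, giving width 1; this decomposition certifies tw(G) ≤ 1. Since G has at least one edge (e.g. a–b), it is not an edgeless graph, so tw(G) ≥ 1. Therefore the treewidth is 1.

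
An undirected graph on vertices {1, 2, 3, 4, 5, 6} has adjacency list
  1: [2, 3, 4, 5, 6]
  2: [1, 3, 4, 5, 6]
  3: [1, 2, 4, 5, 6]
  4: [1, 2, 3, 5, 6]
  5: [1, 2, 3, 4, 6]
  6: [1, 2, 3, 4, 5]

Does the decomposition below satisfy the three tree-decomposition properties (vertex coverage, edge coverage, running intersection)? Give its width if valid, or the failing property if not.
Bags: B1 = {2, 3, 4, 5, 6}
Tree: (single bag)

A tree decomposition must satisfy three properties: every vertex lies in some bag; for every edge, both endpoints lie together in some bag; and for every vertex, the bags containing it form a connected subtree. Here vertex 1 appears in no bag, so the decomposition is invalid.

No — vertex 1 appears in no bag.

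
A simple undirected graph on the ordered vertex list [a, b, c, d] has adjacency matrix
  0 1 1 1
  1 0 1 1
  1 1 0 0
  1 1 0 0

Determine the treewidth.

A width-2 tree decomposition is:
Bags: B1 = {a, b, c}  B2 = {a, b, d}
Tree: B1–B2
Each bag holds 3 vertices, so the decomposition has width 2, which upper-bounds the treewidth. For the lower bound, the 3 vertices {a, b, d} are pairwise adjacent, and any tree decomposition puts a clique entirely inside one bag — forcing width ≥ 2. Hence tw(G) = 2 exactly.

2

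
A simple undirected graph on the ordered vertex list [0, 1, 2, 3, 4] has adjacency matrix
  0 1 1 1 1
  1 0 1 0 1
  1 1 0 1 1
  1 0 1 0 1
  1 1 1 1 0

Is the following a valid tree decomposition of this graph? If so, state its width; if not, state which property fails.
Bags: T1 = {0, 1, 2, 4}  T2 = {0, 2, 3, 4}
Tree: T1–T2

Yes; width 3.

Checking the three conditions: (i) the bags cover all of {0, 1, 2, 3, 4}; (ii) for each edge, some bag contains both endpoints; (iii) the bags containing any fixed vertex form a subtree. All hold, so the decomposition is valid with width 4 − 1 = 3.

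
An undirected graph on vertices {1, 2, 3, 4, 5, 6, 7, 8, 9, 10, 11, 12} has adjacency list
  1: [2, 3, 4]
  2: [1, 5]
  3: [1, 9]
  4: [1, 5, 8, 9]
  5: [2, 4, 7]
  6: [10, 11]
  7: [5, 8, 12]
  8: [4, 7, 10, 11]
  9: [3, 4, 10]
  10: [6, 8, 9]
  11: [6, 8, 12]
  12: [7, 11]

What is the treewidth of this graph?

3

A width-3 tree decomposition is:
Bags: B1 = {6, 10, 11, 12}  B2 = {8, 10, 11, 12}  B3 = {7, 8, 10, 12}  B4 = {7, 8, 9, 10}  B5 = {4, 7, 8, 9}  B6 = {4, 5, 7, 9}  B7 = {3, 4, 5, 9}  B8 = {1, 3, 4, 5}  B9 = {1, 2, 3, 5}
Tree: B1–B2, B2–B3, B3–B4, B4–B5, B5–B6, B6–B7, B7–B8, B8–B9
Every bag has size at most 4, so the width is 4 − 1 = 3 and tw(G) ≤ 3. For the lower bound: the 4 vertex sets {6,11,12}, {10}, {8}, {4,5,7,9} are disjoint, each induces a connected subgraph, and every pair is joined by at least one edge of G. Contracting each set to a single vertex therefore yields K_{4} as a minor, and since treewidth is minor-monotone, tw(G) ≥ tw(K_{4}) = 3. Combining the bounds, tw(G) = 3.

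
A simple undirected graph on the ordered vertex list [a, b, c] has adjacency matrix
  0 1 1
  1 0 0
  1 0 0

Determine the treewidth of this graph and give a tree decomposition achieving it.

Treewidth 1.
Bags: B1 = {a, b}  B2 = {a, c}
Tree: B1–B2

Every bag has size at most 2, so the width is 2 − 1 = 1 and tw(G) ≤ 1. Any graph with an edge has treewidth ≥ 1, and G has the edge b–a. The upper and lower bounds meet at 1, so that is the treewidth.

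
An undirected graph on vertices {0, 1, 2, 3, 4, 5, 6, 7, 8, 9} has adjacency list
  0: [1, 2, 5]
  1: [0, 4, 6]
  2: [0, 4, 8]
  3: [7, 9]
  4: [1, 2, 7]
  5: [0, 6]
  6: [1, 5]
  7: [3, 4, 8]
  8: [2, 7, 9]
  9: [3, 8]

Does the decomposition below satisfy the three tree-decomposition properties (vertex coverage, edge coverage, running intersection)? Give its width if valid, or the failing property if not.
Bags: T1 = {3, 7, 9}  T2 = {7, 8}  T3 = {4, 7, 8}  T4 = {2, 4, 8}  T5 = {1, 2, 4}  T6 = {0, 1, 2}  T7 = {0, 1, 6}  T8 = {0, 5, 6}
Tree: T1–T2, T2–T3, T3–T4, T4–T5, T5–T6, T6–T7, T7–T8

A tree decomposition must satisfy three properties: every vertex lies in some bag; for every edge, both endpoints lie together in some bag; and for every vertex, the bags containing it form a connected subtree. Here edge (9,8) lies in no bag, so the decomposition is invalid.

No — edge (9,8) lies in no bag.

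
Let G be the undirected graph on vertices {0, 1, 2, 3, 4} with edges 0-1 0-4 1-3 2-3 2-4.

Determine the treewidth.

2

A width-2 tree decomposition is:
Bags: B1 = {0, 1, 3}  B2 = {0, 2, 3}  B3 = {0, 2, 4}
Tree: B1–B2, B2–B3
Each bag holds 3 vertices, so the decomposition has width 2, which upper-bounds the treewidth. For the lower bound, G contains the cycle 0–1–3–2–4–0, so G is not a forest; only forests have treewidth ≤ 1, hence tw(G) ≥ 2. Hence tw(G) = 2 exactly.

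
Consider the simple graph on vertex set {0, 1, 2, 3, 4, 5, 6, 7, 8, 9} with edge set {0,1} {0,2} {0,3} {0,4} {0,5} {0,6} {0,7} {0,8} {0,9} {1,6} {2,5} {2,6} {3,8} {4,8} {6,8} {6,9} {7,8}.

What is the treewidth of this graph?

2

A width-2 tree decomposition is:
Bags: B1 = {0, 4, 8}  B2 = {0, 6, 8}  B3 = {0, 2, 6}  B4 = {0, 7, 8}  B5 = {0, 3, 8}  B6 = {0, 2, 5}  B7 = {0, 1, 6}  B8 = {0, 6, 9}
Tree: B1–B2, B2–B3, B2–B4, B1–B5, B3–B6, B3–B7, B7–B8
Every bag has size at most 3, so the width is 3 − 1 = 2 and tw(G) ≤ 2. On the other hand G contains the 3-clique {0, 3, 8}. A clique must lie in a single bag of any decomposition, so no decomposition can have width below 2. Therefore the treewidth is 2.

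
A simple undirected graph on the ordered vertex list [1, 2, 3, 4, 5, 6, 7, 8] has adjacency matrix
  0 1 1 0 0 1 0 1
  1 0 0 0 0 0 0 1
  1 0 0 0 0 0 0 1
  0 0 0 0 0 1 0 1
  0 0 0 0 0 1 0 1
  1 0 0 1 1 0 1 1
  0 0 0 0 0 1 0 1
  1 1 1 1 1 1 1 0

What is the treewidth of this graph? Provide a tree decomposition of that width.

Treewidth 2.
One such decomposition:
Bags: B1 = {6, 7, 8}  B2 = {1, 6, 8}  B3 = {5, 6, 8}  B4 = {1, 2, 8}  B5 = {4, 6, 8}  B6 = {1, 3, 8}
Tree: B1–B2, B1–B3, B2–B4, B2–B5, B4–B6

The largest bag has 3 vertices, giving width 2; this decomposition certifies tw(G) ≤ 2. Conversely, {1, 2, 8} is a clique of size 3, and the vertices of any clique must share a bag in every tree decomposition; so some bag has ≥ 3 vertices and tw(G) ≥ 2. The upper and lower bounds meet at 2, so that is the treewidth.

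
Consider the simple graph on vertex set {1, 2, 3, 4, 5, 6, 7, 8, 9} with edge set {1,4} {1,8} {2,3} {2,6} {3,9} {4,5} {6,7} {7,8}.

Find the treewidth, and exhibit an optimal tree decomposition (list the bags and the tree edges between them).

Treewidth 1.
Bags: B1 = {4, 5}  B2 = {1, 4}  B3 = {1, 8}  B4 = {7, 8}  B5 = {6, 7}  B6 = {2, 6}  B7 = {2, 3}  B8 = {3, 9}
Tree: B1–B2, B2–B3, B3–B4, B4–B5, B5–B6, B6–B7, B7–B8

Each bag holds 2 vertices, so the decomposition has width 1, which upper-bounds the treewidth. Since G has at least one edge (e.g. 5–4), it is not an edgeless graph, so tw(G) ≥ 1. The upper and lower bounds meet at 1, so that is the treewidth.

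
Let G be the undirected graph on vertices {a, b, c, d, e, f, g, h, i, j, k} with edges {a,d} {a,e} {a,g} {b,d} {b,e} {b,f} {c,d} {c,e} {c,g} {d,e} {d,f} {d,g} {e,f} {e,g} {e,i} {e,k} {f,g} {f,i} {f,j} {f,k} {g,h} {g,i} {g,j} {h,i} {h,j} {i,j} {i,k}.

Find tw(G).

A width-3 tree decomposition is:
Bags: B1 = {b, d, e, f}  B2 = {d, e, f, g}  B3 = {e, f, g, i}  B4 = {e, f, i, k}  B5 = {f, g, i, j}  B6 = {g, h, i, j}  B7 = {c, d, e, g}  B8 = {a, d, e, g}
Tree: B1–B2, B2–B3, B3–B4, B3–B5, B5–B6, B2–B7, B7–B8
The largest bag has 4 vertices, giving width 3; this decomposition certifies tw(G) ≤ 3. For the lower bound, the 4 vertices {g, h, i, j} are pairwise adjacent, and any tree decomposition puts a clique entirely inside one bag — forcing width ≥ 3. Therefore the treewidth is 3.

3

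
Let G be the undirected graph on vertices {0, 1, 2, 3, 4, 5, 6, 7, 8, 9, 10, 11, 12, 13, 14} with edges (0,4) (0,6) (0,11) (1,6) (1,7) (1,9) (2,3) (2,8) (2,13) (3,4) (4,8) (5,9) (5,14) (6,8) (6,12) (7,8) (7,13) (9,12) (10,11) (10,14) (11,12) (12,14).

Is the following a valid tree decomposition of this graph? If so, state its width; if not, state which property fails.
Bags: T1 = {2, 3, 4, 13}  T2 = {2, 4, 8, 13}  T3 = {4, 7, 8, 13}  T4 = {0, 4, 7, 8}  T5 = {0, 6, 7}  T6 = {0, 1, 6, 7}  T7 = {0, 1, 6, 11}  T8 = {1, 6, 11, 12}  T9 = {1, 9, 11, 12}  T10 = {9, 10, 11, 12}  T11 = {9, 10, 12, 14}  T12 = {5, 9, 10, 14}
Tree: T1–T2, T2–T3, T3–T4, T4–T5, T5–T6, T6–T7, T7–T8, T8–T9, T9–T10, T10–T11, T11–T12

A tree decomposition must satisfy three properties: every vertex lies in some bag; for every edge, both endpoints lie together in some bag; and for every vertex, the bags containing it form a connected subtree. Here edge (8,6) lies in no bag, so the decomposition is invalid.

No — edge (8,6) lies in no bag.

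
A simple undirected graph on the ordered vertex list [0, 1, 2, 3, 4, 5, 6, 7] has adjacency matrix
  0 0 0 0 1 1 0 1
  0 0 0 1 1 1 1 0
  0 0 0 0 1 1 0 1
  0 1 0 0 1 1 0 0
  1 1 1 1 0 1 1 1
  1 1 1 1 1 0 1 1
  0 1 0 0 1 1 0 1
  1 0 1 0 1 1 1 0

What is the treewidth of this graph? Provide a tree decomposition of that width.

Treewidth 3.
One such decomposition:
Bags: B1 = {0, 4, 5, 7}  B2 = {2, 4, 5, 7}  B3 = {4, 5, 6, 7}  B4 = {1, 4, 5, 6}  B5 = {1, 3, 4, 5}
Tree: B1–B2, B2–B3, B3–B4, B4–B5

Each bag holds 4 vertices, so the decomposition has width 3, which upper-bounds the treewidth. Conversely, {1, 3, 4, 5} is a clique of size 4, and the vertices of any clique must share a bag in every tree decomposition; so some bag has ≥ 4 vertices and tw(G) ≥ 3. Combining the bounds, tw(G) = 3.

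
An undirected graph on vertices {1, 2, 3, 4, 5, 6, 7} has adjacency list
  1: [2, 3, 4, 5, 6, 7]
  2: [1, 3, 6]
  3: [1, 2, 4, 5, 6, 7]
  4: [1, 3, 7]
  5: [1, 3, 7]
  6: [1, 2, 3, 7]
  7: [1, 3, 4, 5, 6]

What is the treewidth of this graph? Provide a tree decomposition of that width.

Every bag has size at most 4, so the width is 4 − 1 = 3 and tw(G) ≤ 3. Conversely, {1, 2, 3, 6} is a clique of size 4, and the vertices of any clique must share a bag in every tree decomposition; so some bag has ≥ 4 vertices and tw(G) ≥ 3. Combining the bounds, tw(G) = 3.

Treewidth 3.
Bags: B1 = {1, 3, 6, 7}  B2 = {1, 2, 3, 6}  B3 = {1, 3, 5, 7}  B4 = {1, 3, 4, 7}
Tree: B1–B2, B1–B3, B1–B4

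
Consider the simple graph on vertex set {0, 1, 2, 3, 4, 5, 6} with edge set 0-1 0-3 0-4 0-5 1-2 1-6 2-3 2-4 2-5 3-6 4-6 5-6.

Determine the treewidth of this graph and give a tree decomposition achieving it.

Treewidth 3.
One such decomposition:
Bags: B1 = {0, 1, 2, 6}  B2 = {0, 2, 4, 6}  B3 = {0, 2, 5, 6}  B4 = {0, 2, 3, 6}
Tree: B1–B2, B2–B3, B3–B4

Every bag has size at most 4, so the width is 4 − 1 = 3 and tw(G) ≤ 3. For the lower bound: the 4 vertex sets {1,2}, {0,4}, {6}, {5} are disjoint, each induces a connected subgraph, and every pair is joined by at least one edge of G. Contracting each set to a single vertex therefore yields K_{4} as a minor, and since treewidth is minor-monotone, tw(G) ≥ tw(K_{4}) = 3. Combining the bounds, tw(G) = 3.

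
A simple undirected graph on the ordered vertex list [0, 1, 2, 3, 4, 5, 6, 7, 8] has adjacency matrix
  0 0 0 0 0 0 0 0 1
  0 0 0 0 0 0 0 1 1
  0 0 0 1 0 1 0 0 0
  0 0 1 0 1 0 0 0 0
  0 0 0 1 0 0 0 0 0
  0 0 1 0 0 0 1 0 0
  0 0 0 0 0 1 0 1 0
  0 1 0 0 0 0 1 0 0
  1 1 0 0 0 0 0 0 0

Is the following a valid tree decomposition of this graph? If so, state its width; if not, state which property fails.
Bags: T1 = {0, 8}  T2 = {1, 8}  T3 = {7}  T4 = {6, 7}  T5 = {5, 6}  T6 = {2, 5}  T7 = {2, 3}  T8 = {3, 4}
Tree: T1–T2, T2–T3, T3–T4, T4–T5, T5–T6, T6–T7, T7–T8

No — edge (1,7) lies in no bag.

A tree decomposition must satisfy three properties: every vertex lies in some bag; for every edge, both endpoints lie together in some bag; and for every vertex, the bags containing it form a connected subtree. Here edge (1,7) lies in no bag, so the decomposition is invalid.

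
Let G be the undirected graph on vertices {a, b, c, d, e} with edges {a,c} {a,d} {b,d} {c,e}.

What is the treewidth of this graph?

1

A width-1 tree decomposition is:
Bags: B1 = {b, d}  B2 = {a, d}  B3 = {a, c}  B4 = {c, e}
Tree: B1–B2, B2–B3, B3–B4
The largest bag has 2 vertices, giving width 1; this decomposition certifies tw(G) ≤ 1. Any graph with an edge has treewidth ≥ 1, and G has the edge b–d. Hence tw(G) = 1 exactly.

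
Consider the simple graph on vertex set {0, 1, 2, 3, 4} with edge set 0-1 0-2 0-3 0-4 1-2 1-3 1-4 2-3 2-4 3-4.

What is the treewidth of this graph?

A width-4 tree decomposition is:
Bags: B1 = {0, 1, 2, 3, 4}
Tree: (single bag)
A single bag containing all 5 vertices is trivially a valid decomposition of width 4. For the lower bound, the 5 vertices {0, 1, 2, 3, 4} are pairwise adjacent, and any tree decomposition puts a clique entirely inside one bag — forcing width ≥ 4. The upper and lower bounds meet at 4, so that is the treewidth.

4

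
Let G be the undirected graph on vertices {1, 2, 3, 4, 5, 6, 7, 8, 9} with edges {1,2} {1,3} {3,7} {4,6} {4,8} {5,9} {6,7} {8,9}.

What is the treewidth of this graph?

1

A width-1 tree decomposition is:
Bags: B1 = {5, 9}  B2 = {8, 9}  B3 = {4, 8}  B4 = {4, 6}  B5 = {6, 7}  B6 = {3, 7}  B7 = {1, 3}  B8 = {1, 2}
Tree: B1–B2, B2–B3, B3–B4, B4–B5, B5–B6, B6–B7, B7–B8
The largest bag has 2 vertices, giving width 1; this decomposition certifies tw(G) ≤ 1. G has an edge, so its treewidth is at least 1. Combining the bounds, tw(G) = 1.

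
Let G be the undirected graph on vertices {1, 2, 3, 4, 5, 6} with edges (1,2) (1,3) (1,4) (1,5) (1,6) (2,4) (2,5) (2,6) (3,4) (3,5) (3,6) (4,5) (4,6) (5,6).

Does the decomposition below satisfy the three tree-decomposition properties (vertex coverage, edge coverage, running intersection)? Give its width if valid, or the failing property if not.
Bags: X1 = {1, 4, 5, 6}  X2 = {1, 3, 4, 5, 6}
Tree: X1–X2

A tree decomposition must satisfy three properties: every vertex lies in some bag; for every edge, both endpoints lie together in some bag; and for every vertex, the bags containing it form a connected subtree. Here vertex 2 appears in no bag, so the decomposition is invalid.

No — vertex 2 appears in no bag.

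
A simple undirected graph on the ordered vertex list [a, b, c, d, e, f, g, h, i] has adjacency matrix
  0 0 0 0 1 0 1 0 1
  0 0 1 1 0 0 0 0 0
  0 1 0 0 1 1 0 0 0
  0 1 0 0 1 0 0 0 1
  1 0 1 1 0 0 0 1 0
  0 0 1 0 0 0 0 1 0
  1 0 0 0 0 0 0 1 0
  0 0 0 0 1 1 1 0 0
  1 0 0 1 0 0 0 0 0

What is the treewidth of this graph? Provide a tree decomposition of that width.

Treewidth 3.
One such decomposition:
Bags: B1 = {b, c, d, f}  B2 = {c, d, e, f}  B3 = {d, e, f, h}  B4 = {d, e, h, i}  B5 = {a, e, h, i}  B6 = {a, g, h, i}
Tree: B1–B2, B2–B3, B3–B4, B4–B5, B5–B6

Every bag has size at most 4, so the width is 4 − 1 = 3 and tw(G) ≤ 3. For the lower bound: the 4 vertex sets {b,c,f}, {d}, {e}, {a,g,h,i} are disjoint, each induces a connected subgraph, and every pair is joined by at least one edge of G. Contracting each set to a single vertex therefore yields K_{4} as a minor, and since treewidth is minor-monotone, tw(G) ≥ tw(K_{4}) = 3. Therefore the treewidth is 3.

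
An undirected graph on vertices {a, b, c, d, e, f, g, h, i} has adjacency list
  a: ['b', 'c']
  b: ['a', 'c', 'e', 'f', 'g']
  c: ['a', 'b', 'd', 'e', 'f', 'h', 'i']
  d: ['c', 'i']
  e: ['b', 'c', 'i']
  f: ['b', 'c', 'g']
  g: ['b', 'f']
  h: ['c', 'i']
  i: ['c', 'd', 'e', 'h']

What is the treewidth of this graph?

2

A width-2 tree decomposition is:
Bags: B1 = {c, h, i}  B2 = {c, e, i}  B3 = {c, d, i}  B4 = {b, c, e}  B5 = {a, b, c}  B6 = {b, c, f}  B7 = {b, f, g}
Tree: B1–B2, B1–B3, B2–B4, B4–B5, B5–B6, B6–B7
Each bag holds 3 vertices, so the decomposition has width 2, which upper-bounds the treewidth. For the lower bound, the 3 vertices {b, f, g} are pairwise adjacent, and any tree decomposition puts a clique entirely inside one bag — forcing width ≥ 2. Therefore the treewidth is 2.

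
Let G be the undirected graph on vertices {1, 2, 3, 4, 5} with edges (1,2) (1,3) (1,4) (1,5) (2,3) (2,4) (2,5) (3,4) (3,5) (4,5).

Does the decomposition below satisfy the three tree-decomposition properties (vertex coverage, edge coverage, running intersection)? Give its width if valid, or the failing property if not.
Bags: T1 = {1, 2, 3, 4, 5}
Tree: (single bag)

Yes; width 4.

Every vertex of G appears in some bag (union = {1, 2, 3, 4, 5}); every edge is covered by a bag; and for each vertex v the set of bags containing v is connected in the bag tree. The decomposition is therefore valid. The largest bag has 5 vertices, so the width is 4.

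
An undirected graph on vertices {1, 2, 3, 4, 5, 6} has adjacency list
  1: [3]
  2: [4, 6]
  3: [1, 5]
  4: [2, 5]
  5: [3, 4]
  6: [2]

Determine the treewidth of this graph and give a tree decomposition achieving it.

Each bag holds 2 vertices, so the decomposition has width 1, which upper-bounds the treewidth. Since G has at least one edge (e.g. 6–2), it is not an edgeless graph, so tw(G) ≥ 1. The upper and lower bounds meet at 1, so that is the treewidth.

Treewidth 1.
One such decomposition:
Bags: B1 = {2, 6}  B2 = {2, 4}  B3 = {4, 5}  B4 = {3, 5}  B5 = {1, 3}
Tree: B1–B2, B2–B3, B3–B4, B4–B5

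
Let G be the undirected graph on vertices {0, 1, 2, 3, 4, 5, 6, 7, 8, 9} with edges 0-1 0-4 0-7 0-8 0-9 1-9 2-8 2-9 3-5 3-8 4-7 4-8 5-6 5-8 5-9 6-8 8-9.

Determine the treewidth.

2

A width-2 tree decomposition is:
Bags: B1 = {0, 4, 8}  B2 = {0, 8, 9}  B3 = {0, 1, 9}  B4 = {5, 8, 9}  B5 = {0, 4, 7}  B6 = {5, 6, 8}  B7 = {3, 5, 8}  B8 = {2, 8, 9}
Tree: B1–B2, B2–B3, B2–B4, B1–B5, B4–B6, B4–B7, B4–B8
Each bag holds 3 vertices, so the decomposition has width 2, which upper-bounds the treewidth. On the other hand G contains the 3-clique {0, 8, 9}. A clique must lie in a single bag of any decomposition, so no decomposition can have width below 2. The upper and lower bounds meet at 2, so that is the treewidth.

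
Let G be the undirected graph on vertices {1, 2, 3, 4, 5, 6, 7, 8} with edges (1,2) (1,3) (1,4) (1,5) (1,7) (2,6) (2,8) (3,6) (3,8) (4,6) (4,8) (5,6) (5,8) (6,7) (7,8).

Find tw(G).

3

A width-3 tree decomposition is:
Bags: B1 = {1, 3, 6, 8}  B2 = {1, 4, 6, 8}  B3 = {1, 5, 6, 8}  B4 = {1, 2, 6, 8}  B5 = {1, 6, 7, 8}
Tree: B1–B2, B2–B3, B3–B4, B4–B5
Every bag has size at most 4, so the width is 4 − 1 = 3 and tw(G) ≤ 3. For the lower bound: the 4 vertex sets {1,3}, {4,6}, {8}, {5} are disjoint, each induces a connected subgraph, and every pair is joined by at least one edge of G. Contracting each set to a single vertex therefore yields K_{4} as a minor, and since treewidth is minor-monotone, tw(G) ≥ tw(K_{4}) = 3. Hence tw(G) = 3 exactly.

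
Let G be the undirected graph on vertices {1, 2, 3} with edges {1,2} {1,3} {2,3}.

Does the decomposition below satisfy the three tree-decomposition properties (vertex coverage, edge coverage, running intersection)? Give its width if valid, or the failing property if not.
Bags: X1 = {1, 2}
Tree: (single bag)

A tree decomposition must satisfy three properties: every vertex lies in some bag; for every edge, both endpoints lie together in some bag; and for every vertex, the bags containing it form a connected subtree. Here vertex 3 appears in no bag, so the decomposition is invalid.

No — vertex 3 appears in no bag.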